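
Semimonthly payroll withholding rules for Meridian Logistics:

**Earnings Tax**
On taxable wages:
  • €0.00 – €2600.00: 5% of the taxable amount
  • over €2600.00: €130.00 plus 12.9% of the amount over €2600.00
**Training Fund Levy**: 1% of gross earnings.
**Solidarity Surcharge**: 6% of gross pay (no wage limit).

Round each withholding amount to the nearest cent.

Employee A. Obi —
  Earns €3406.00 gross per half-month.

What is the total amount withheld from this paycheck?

€472.39

Earnings Tax: taxable = €3406.00
  €130.00 + 12.9% × (€3406.00 − €2600.00) = €130.00 + 12.9% × €806.00 = €233.97
Training Fund Levy: 1% × €3406.00 = €34.06
Solidarity Surcharge: 6% × €3406.00 = €204.36
Total: €233.97 + €34.06 + €204.36 = €472.39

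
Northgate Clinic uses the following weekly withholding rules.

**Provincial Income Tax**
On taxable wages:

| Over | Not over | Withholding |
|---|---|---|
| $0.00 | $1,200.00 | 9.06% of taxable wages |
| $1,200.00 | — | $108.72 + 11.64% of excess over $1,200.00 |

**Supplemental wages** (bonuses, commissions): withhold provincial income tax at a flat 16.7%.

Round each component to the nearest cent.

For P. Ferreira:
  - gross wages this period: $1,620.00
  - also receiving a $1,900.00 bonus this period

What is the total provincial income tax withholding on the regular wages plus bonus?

Provincial Income Tax: taxable = $1,620.00
  $108.72 + 11.64% × ($1,620.00 − $1,200.00) = $108.72 + 11.64% × $420.00 = $157.61
Supplemental (16.7% flat on bonus): 16.7% × $1,900.00 = $317.30
Total provincial income tax: $157.61 + $317.30 = $474.91

$474.91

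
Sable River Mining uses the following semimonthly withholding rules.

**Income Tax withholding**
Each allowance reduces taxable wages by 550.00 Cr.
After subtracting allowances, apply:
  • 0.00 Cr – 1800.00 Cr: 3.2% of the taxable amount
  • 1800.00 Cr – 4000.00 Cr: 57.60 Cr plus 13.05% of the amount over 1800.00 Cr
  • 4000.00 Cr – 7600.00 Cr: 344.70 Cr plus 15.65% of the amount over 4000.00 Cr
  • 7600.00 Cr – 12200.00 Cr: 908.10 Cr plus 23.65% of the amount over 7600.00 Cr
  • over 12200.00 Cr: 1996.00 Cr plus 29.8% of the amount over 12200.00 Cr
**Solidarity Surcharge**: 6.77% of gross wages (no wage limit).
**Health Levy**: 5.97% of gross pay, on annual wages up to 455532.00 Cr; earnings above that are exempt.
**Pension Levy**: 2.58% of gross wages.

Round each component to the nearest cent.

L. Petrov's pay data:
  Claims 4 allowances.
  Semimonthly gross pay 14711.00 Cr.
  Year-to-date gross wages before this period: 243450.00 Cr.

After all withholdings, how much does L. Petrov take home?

Income Tax: taxable = 14711.00 Cr − 4×550.00 Cr = 12511.00 Cr
  1996.00 Cr + 29.8% × (12511.00 Cr − 12200.00 Cr) = 1996.00 Cr + 29.8% × 311.00 Cr = 2088.68 Cr
Solidarity Surcharge: 6.77% × 14711.00 Cr = 995.93 Cr
Health Levy: 5.97% × 14711.00 Cr = 878.25 Cr
Pension Levy: 2.58% × 14711.00 Cr = 379.54 Cr
Total withheld: 2088.68 Cr + 995.93 Cr + 878.25 Cr + 379.54 Cr = 4342.40 Cr
Net pay: 14711.00 Cr − 4342.40 Cr = 10368.60 Cr

10368.60 Cr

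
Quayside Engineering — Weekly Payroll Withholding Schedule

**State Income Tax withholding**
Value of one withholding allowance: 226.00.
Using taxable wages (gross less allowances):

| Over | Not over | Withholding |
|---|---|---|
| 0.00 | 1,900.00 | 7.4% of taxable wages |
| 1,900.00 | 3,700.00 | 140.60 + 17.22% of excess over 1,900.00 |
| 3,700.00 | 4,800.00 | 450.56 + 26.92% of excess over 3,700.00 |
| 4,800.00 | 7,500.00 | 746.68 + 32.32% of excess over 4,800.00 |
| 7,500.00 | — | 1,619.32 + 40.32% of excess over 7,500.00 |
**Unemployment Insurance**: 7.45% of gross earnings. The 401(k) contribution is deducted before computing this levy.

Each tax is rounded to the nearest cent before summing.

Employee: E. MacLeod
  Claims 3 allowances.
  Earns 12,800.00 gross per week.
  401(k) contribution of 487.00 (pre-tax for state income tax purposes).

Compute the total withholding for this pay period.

State Income Tax: taxable = 12,800.00 − 487.00 − 3×226.00 = 11,635.00
  1,619.32 + 40.32% × (11,635.00 − 7,500.00) = 1,619.32 + 40.32% × 4,135.00 = 3,286.55
Unemployment Insurance: 7.45% × 12,313.00 = 917.32
Total: 3,286.55 + 917.32 = 4,203.87

4,203.87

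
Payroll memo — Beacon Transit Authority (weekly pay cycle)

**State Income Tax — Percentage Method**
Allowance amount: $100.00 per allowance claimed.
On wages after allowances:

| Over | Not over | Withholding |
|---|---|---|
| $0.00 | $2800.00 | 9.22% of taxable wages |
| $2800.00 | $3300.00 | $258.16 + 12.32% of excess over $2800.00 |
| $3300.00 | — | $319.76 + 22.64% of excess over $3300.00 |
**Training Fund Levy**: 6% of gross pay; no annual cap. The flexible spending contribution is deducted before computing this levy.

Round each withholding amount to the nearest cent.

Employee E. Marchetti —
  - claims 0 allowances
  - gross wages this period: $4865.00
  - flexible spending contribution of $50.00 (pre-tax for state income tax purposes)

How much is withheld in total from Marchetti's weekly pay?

$951.66

State Income Tax: taxable = $4865.00 − $50.00 = $4815.00
  $319.76 + 22.64% × ($4815.00 − $3300.00) = $319.76 + 22.64% × $1515.00 = $662.76
Training Fund Levy: 6% × $4815.00 = $288.90
Total: $662.76 + $288.90 = $951.66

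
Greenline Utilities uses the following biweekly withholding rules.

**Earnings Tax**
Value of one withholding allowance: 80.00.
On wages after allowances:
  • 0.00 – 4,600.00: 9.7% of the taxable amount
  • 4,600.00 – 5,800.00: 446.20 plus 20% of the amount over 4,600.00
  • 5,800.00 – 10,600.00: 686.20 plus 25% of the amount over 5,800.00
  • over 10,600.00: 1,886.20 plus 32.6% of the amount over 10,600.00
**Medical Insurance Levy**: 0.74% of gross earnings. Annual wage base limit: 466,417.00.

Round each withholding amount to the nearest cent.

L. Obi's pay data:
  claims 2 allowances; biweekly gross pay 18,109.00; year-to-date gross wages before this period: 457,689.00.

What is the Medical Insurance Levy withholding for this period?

64.59

Medical Insurance Levy: cap 466,417.00 − YTD 457,689.00 = 8,728.00 subject; 0.74% × 8,728.00 = 64.59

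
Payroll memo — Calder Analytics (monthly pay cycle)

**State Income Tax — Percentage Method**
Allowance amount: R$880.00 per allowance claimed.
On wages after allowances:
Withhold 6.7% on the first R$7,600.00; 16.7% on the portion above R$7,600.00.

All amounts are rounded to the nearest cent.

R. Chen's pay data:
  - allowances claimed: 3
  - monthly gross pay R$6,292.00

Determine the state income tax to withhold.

R$244.68

State Income Tax: taxable = R$6,292.00 − 3×R$880.00 = R$3,652.00
  6.7% × R$3,652.00 = R$244.68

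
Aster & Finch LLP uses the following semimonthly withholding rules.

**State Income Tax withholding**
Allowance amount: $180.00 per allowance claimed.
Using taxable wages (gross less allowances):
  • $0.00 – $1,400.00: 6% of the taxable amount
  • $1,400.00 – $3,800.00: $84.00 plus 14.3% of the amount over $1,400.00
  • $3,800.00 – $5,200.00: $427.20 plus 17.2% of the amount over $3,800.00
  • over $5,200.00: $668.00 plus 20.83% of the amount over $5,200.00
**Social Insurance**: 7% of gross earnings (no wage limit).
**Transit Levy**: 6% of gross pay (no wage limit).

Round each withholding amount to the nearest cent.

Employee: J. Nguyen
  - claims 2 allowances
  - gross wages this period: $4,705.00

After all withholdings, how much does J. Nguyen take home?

State Income Tax: taxable = $4,705.00 − 2×$180.00 = $4,345.00
  $427.20 + 17.2% × ($4,345.00 − $3,800.00) = $427.20 + 17.2% × $545.00 = $520.94
Social Insurance: 7% × $4,705.00 = $329.35
Transit Levy: 6% × $4,705.00 = $282.30
Total withheld: $520.94 + $329.35 + $282.30 = $1,132.59
Net pay: $4,705.00 − $1,132.59 = $3,572.41

$3,572.41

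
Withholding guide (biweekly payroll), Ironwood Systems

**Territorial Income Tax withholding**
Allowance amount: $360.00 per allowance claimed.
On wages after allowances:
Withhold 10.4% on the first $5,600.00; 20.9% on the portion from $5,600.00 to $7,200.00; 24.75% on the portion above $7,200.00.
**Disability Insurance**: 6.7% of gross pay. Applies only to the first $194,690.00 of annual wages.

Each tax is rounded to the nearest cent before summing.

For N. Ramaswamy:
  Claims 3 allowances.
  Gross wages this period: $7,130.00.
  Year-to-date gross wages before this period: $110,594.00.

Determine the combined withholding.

$1,154.16

Territorial Income Tax: taxable = $7,130.00 − 3×$360.00 = $6,050.00
  $582.40 + 20.9% × ($6,050.00 − $5,600.00) = $582.40 + 20.9% × $450.00 = $676.45
Disability Insurance: 6.7% × $7,130.00 = $477.71
Total: $676.45 + $477.71 = $1,154.16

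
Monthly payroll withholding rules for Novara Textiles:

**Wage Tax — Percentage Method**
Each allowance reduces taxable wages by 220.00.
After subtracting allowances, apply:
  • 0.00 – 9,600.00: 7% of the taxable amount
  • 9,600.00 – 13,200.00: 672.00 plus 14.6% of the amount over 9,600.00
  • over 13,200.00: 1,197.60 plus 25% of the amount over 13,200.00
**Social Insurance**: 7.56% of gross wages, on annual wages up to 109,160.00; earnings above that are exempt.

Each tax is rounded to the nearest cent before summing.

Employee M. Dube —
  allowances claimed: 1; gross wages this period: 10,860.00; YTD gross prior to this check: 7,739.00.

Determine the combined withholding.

1,644.86

Wage Tax: taxable = 10,860.00 − 1×220.00 = 10,640.00
  672.00 + 14.6% × (10,640.00 − 9,600.00) = 672.00 + 14.6% × 1,040.00 = 823.84
Social Insurance: 7.56% × 10,860.00 = 821.02
Total: 823.84 + 821.02 = 1,644.86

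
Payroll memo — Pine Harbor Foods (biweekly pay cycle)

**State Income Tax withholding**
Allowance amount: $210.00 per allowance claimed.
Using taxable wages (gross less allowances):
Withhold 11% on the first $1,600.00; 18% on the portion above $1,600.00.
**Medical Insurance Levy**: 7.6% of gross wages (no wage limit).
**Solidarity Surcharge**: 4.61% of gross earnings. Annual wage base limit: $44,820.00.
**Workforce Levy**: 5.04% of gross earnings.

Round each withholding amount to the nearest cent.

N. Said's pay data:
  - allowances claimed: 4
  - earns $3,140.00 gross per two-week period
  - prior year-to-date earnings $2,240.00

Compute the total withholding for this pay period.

State Income Tax: taxable = $3,140.00 − 4×$210.00 = $2,300.00
  $176.00 + 18% × ($2,300.00 − $1,600.00) = $176.00 + 18% × $700.00 = $302.00
Medical Insurance Levy: 7.6% × $3,140.00 = $238.64
Solidarity Surcharge: 4.61% × $3,140.00 = $144.75
Workforce Levy: 5.04% × $3,140.00 = $158.26
Total: $302.00 + $238.64 + $144.75 + $158.26 = $843.65

$843.65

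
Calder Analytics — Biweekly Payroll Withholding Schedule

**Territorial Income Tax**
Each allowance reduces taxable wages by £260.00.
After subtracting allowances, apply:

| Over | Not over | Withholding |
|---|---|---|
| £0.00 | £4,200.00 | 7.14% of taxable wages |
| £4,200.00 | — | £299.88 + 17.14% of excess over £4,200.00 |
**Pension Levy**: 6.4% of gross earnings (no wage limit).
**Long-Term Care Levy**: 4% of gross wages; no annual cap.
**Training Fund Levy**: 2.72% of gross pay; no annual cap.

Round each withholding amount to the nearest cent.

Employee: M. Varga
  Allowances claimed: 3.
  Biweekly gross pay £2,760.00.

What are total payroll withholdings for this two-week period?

Territorial Income Tax: taxable = £2,760.00 − 3×£260.00 = £1,980.00
  7.14% × £1,980.00 = £141.37
Pension Levy: 6.4% × £2,760.00 = £176.64
Long-Term Care Levy: 4% × £2,760.00 = £110.40
Training Fund Levy: 2.72% × £2,760.00 = £75.07
Total: £141.37 + £176.64 + £110.40 + £75.07 = £503.48

£503.48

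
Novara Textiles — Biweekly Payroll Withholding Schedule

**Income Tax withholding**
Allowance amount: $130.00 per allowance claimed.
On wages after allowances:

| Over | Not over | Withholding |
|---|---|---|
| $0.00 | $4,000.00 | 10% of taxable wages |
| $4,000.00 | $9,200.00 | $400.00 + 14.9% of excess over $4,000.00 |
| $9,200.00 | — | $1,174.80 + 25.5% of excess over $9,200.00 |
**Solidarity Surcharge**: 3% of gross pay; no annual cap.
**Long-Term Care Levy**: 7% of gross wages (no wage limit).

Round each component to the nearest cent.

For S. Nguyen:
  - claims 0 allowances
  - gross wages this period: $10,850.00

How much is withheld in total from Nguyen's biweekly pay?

Income Tax: taxable = $10,850.00
  $1,174.80 + 25.5% × ($10,850.00 − $9,200.00) = $1,174.80 + 25.5% × $1,650.00 = $1,595.55
Solidarity Surcharge: 3% × $10,850.00 = $325.50
Long-Term Care Levy: 7% × $10,850.00 = $759.50
Total: $1,595.55 + $325.50 + $759.50 = $2,680.55

$2,680.55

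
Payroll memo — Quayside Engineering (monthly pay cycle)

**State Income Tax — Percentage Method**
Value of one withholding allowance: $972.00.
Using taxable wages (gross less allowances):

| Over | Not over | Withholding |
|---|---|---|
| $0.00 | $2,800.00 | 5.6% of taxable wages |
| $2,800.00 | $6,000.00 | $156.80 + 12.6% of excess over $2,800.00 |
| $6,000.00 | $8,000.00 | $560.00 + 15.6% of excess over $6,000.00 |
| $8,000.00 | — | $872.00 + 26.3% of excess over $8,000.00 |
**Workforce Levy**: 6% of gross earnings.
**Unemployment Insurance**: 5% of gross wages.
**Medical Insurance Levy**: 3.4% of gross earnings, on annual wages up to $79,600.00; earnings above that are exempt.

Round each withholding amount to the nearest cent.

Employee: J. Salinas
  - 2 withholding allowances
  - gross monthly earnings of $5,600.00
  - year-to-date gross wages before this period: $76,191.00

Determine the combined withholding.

State Income Tax: taxable = $5,600.00 − 2×$972.00 = $3,656.00
  $156.80 + 12.6% × ($3,656.00 − $2,800.00) = $156.80 + 12.6% × $856.00 = $264.66
Workforce Levy: 6% × $5,600.00 = $336.00
Unemployment Insurance: 5% × $5,600.00 = $280.00
Medical Insurance Levy: cap $79,600.00 − YTD $76,191.00 = $3,409.00 subject; 3.4% × $3,409.00 = $115.91
Total: $264.66 + $336.00 + $280.00 + $115.91 = $996.57

$996.57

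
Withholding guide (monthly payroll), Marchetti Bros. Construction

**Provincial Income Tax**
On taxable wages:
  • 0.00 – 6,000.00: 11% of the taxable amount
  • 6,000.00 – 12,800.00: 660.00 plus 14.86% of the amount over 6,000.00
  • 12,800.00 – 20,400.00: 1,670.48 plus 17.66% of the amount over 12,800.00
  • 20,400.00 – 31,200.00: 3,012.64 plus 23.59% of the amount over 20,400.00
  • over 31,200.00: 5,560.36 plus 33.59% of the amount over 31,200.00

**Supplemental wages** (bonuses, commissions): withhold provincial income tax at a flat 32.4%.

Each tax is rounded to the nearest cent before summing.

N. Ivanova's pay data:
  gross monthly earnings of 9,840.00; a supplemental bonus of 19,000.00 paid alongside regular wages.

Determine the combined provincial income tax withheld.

7,386.62

Provincial Income Tax: taxable = 9,840.00
  660.00 + 14.86% × (9,840.00 − 6,000.00) = 660.00 + 14.86% × 3,840.00 = 1,230.62
Supplemental (32.4% flat on bonus): 32.4% × 19,000.00 = 6,156.00
Total provincial income tax: 1,230.62 + 6,156.00 = 7,386.62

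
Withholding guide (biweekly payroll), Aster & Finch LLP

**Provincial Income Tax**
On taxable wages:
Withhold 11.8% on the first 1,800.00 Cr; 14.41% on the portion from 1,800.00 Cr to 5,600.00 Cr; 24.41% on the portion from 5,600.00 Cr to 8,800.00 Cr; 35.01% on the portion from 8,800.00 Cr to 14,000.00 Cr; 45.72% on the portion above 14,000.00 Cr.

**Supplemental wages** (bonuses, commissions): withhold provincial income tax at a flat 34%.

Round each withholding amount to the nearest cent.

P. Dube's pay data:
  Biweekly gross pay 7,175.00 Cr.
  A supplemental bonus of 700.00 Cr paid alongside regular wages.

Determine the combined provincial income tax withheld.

1,382.44 Cr

Provincial Income Tax: taxable = 7,175.00 Cr
  759.98 Cr + 24.41% × (7,175.00 Cr − 5,600.00 Cr) = 759.98 Cr + 24.41% × 1,575.00 Cr = 1,144.44 Cr
Supplemental (34% flat on bonus): 34% × 700.00 Cr = 238.00 Cr
Total provincial income tax: 1,144.44 Cr + 238.00 Cr = 1,382.44 Cr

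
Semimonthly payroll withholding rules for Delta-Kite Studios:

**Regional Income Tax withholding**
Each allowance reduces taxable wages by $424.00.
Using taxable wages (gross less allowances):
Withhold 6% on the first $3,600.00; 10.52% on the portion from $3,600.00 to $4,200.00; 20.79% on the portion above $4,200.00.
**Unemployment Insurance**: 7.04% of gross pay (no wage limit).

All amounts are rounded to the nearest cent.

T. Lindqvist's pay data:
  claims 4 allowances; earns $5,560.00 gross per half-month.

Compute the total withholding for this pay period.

Regional Income Tax: taxable = $5,560.00 − 4×$424.00 = $3,864.00
  $216.00 + 10.52% × ($3,864.00 − $3,600.00) = $216.00 + 10.52% × $264.00 = $243.77
Unemployment Insurance: 7.04% × $5,560.00 = $391.42
Total: $243.77 + $391.42 = $635.19

$635.19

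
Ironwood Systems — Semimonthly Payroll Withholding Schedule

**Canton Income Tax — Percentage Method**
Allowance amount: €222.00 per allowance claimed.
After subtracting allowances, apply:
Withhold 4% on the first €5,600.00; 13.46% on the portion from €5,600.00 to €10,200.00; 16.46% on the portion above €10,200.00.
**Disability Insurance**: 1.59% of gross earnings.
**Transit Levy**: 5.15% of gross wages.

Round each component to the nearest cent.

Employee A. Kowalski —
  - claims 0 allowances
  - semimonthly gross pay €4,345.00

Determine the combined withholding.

€466.66

Canton Income Tax: taxable = €4,345.00
  4% × €4,345.00 = €173.80
Disability Insurance: 1.59% × €4,345.00 = €69.09
Transit Levy: 5.15% × €4,345.00 = €223.77
Total: €173.80 + €69.09 + €223.77 = €466.66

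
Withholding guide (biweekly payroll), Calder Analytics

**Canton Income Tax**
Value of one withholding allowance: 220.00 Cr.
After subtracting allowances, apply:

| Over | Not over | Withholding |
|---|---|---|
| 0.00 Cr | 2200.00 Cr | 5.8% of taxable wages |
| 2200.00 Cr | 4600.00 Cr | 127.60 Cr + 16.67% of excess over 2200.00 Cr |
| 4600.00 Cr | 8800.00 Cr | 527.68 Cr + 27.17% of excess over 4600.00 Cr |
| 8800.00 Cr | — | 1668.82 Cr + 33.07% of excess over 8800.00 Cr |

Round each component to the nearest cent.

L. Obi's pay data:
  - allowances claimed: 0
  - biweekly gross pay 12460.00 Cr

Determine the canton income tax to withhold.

Canton Income Tax: taxable = 12460.00 Cr
  1668.82 Cr + 33.07% × (12460.00 Cr − 8800.00 Cr) = 1668.82 Cr + 33.07% × 3660.00 Cr = 2879.18 Cr

2879.18 Cr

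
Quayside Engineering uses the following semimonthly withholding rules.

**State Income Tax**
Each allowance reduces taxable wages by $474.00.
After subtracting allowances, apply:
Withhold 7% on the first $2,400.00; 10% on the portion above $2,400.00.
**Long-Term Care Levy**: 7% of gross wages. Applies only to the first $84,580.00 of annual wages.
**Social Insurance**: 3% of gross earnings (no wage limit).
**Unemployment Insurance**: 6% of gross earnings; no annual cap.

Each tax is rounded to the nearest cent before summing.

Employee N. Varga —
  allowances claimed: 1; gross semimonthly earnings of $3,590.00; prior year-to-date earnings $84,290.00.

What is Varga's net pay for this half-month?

State Income Tax: taxable = $3,590.00 − 1×$474.00 = $3,116.00
  $168.00 + 10% × ($3,116.00 − $2,400.00) = $168.00 + 10% × $716.00 = $239.60
Long-Term Care Levy: cap $84,580.00 − YTD $84,290.00 = $290.00 subject; 7% × $290.00 = $20.30
Social Insurance: 3% × $3,590.00 = $107.70
Unemployment Insurance: 6% × $3,590.00 = $215.40
Total withheld: $239.60 + $20.30 + $107.70 + $215.40 = $583.00
Net pay: $3,590.00 − $583.00 = $3,007.00

$3,007.00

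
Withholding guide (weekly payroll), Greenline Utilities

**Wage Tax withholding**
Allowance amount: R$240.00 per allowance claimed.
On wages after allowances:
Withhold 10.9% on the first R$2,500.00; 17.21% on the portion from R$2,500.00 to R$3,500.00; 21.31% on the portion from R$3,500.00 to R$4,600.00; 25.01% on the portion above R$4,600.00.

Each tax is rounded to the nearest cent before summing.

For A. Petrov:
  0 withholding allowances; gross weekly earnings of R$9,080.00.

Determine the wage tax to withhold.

Wage Tax: taxable = R$9,080.00
  R$679.01 + 25.01% × (R$9,080.00 − R$4,600.00) = R$679.01 + 25.01% × R$4,480.00 = R$1,799.46

R$1,799.46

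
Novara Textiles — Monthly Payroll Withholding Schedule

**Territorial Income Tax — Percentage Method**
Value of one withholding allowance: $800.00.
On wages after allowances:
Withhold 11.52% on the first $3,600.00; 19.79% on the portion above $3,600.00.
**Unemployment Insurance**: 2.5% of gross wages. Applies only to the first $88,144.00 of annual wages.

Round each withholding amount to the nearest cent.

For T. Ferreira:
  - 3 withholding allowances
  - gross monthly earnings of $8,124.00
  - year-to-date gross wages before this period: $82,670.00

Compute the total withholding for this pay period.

Territorial Income Tax: taxable = $8,124.00 − 3×$800.00 = $5,724.00
  $414.72 + 19.79% × ($5,724.00 − $3,600.00) = $414.72 + 19.79% × $2,124.00 = $835.06
Unemployment Insurance: cap $88,144.00 − YTD $82,670.00 = $5,474.00 subject; 2.5% × $5,474.00 = $136.85
Total: $835.06 + $136.85 = $971.91

$971.91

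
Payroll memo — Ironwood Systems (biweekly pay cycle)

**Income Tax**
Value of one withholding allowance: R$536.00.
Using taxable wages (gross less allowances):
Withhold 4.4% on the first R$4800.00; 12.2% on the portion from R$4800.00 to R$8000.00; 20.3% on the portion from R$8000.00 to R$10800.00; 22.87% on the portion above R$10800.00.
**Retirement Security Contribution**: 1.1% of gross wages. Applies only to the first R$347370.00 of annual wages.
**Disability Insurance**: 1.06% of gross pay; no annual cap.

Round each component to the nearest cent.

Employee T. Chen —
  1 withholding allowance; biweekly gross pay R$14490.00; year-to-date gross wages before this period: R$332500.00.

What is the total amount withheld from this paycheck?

R$2204.30

Income Tax: taxable = R$14490.00 − 1×R$536.00 = R$13954.00
  R$1170.00 + 22.87% × (R$13954.00 − R$10800.00) = R$1170.00 + 22.87% × R$3154.00 = R$1891.32
Retirement Security Contribution: 1.1% × R$14490.00 = R$159.39
Disability Insurance: 1.06% × R$14490.00 = R$153.59
Total: R$1891.32 + R$159.39 + R$153.59 = R$2204.30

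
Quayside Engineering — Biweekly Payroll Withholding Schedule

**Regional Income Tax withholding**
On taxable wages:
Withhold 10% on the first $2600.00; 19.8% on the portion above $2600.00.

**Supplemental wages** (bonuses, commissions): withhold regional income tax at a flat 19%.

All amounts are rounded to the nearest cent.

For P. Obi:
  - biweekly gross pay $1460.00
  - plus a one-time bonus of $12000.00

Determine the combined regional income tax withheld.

Regional Income Tax: taxable = $1460.00
  10% × $1460.00 = $146.00
Supplemental (19% flat on bonus): 19% × $12000.00 = $2280.00
Total regional income tax: $146.00 + $2280.00 = $2426.00

$2426.00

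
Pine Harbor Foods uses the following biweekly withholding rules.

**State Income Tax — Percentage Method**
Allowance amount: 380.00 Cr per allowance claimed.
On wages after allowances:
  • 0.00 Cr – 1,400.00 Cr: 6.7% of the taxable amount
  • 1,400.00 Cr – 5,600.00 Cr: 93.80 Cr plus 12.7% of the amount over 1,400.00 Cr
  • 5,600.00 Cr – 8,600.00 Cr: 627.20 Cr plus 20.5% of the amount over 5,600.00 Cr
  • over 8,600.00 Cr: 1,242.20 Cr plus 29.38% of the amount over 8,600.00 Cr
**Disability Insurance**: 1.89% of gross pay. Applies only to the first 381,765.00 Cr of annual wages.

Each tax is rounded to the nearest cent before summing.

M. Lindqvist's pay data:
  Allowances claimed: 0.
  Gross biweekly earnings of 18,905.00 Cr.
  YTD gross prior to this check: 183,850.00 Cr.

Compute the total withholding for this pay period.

State Income Tax: taxable = 18,905.00 Cr
  1,242.20 Cr + 29.38% × (18,905.00 Cr − 8,600.00 Cr) = 1,242.20 Cr + 29.38% × 10,305.00 Cr = 4,269.81 Cr
Disability Insurance: 1.89% × 18,905.00 Cr = 357.30 Cr
Total: 4,269.81 Cr + 357.30 Cr = 4,627.11 Cr

4,627.11 Cr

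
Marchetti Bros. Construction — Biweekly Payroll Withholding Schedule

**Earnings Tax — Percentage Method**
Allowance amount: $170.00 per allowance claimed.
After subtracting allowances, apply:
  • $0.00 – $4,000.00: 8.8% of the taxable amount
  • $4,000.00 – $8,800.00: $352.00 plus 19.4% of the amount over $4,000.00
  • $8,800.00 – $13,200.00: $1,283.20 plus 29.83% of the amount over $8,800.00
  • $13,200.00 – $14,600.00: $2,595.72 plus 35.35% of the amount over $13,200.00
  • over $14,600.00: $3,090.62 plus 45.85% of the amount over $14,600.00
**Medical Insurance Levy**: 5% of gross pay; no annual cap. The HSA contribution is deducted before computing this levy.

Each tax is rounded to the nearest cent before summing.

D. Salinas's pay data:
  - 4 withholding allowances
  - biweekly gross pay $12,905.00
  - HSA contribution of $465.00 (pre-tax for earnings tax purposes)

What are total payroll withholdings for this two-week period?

Earnings Tax: taxable = $12,905.00 − $465.00 − 4×$170.00 = $11,760.00
  $1,283.20 + 29.83% × ($11,760.00 − $8,800.00) = $1,283.20 + 29.83% × $2,960.00 = $2,166.17
Medical Insurance Levy: 5% × $12,440.00 = $622.00
Total: $2,166.17 + $622.00 = $2,788.17

$2,788.17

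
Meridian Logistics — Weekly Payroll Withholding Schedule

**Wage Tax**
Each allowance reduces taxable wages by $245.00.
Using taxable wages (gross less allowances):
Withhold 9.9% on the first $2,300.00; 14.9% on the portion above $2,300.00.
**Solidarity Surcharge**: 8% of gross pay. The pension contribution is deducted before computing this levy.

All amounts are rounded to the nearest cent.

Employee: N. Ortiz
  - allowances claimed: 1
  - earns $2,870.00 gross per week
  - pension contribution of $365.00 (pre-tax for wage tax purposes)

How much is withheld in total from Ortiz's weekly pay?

Wage Tax: taxable = $2,870.00 − $365.00 − 1×$245.00 = $2,260.00
  9.9% × $2,260.00 = $223.74
Solidarity Surcharge: 8% × $2,505.00 = $200.40
Total: $223.74 + $200.40 = $424.14

$424.14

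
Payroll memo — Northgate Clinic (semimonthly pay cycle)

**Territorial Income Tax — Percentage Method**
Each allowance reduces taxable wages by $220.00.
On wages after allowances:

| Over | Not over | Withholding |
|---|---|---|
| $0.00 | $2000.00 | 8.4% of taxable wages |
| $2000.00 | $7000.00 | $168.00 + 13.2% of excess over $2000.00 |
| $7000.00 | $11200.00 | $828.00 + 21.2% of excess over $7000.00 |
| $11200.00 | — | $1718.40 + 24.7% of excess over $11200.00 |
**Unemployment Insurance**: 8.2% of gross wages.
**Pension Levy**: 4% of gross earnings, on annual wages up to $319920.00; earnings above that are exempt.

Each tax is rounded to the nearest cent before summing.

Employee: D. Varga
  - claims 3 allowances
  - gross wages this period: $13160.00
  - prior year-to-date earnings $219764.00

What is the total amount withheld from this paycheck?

$3645.02

Territorial Income Tax: taxable = $13160.00 − 3×$220.00 = $12500.00
  $1718.40 + 24.7% × ($12500.00 − $11200.00) = $1718.40 + 24.7% × $1300.00 = $2039.50
Unemployment Insurance: 8.2% × $13160.00 = $1079.12
Pension Levy: 4% × $13160.00 = $526.40
Total: $2039.50 + $1079.12 + $526.40 = $3645.02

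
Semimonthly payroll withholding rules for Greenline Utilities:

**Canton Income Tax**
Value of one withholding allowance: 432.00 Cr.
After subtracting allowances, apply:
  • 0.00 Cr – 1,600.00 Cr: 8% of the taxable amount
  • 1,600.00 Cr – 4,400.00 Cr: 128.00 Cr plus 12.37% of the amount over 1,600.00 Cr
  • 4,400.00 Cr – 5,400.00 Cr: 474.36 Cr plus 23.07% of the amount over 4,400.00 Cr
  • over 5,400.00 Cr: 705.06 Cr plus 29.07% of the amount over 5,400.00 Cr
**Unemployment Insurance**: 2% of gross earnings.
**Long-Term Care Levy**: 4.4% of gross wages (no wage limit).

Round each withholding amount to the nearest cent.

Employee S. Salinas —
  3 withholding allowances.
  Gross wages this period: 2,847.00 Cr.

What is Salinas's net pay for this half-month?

2,540.71 Cr

Canton Income Tax: taxable = 2,847.00 Cr − 3×432.00 Cr = 1,551.00 Cr
  8% × 1,551.00 Cr = 124.08 Cr
Unemployment Insurance: 2% × 2,847.00 Cr = 56.94 Cr
Long-Term Care Levy: 4.4% × 2,847.00 Cr = 125.27 Cr
Total withheld: 124.08 Cr + 56.94 Cr + 125.27 Cr = 306.29 Cr
Net pay: 2,847.00 Cr − 306.29 Cr = 2,540.71 Cr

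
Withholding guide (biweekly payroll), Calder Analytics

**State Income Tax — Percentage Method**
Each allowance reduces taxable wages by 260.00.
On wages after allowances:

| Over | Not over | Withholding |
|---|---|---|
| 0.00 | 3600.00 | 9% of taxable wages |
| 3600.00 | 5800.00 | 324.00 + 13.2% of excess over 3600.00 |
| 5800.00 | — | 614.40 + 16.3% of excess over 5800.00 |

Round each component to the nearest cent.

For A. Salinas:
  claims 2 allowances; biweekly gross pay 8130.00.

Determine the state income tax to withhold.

909.43

State Income Tax: taxable = 8130.00 − 2×260.00 = 7610.00
  614.40 + 16.3% × (7610.00 − 5800.00) = 614.40 + 16.3% × 1810.00 = 909.43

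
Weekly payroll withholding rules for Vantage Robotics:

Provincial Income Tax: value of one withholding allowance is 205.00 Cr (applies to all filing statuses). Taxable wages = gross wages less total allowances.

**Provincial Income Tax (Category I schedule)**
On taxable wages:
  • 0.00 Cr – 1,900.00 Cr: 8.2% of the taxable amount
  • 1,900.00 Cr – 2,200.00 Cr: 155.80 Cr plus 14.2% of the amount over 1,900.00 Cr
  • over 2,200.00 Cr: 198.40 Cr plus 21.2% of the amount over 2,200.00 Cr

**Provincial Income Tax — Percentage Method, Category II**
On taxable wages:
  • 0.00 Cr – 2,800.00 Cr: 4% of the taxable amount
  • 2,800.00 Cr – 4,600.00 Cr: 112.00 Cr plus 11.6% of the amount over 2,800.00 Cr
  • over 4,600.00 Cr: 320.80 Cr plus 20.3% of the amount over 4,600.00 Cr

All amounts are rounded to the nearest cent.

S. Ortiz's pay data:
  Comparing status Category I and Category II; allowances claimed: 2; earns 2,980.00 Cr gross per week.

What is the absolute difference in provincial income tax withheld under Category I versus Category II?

Provincial Income Tax (Category I): taxable = 2,980.00 Cr − 2×205.00 Cr = 2,570.00 Cr
  198.40 Cr + 21.2% × (2,570.00 Cr − 2,200.00 Cr) = 198.40 Cr + 21.2% × 370.00 Cr = 276.84 Cr
Provincial Income Tax (Category II): taxable = 2,980.00 Cr − 2×205.00 Cr = 2,570.00 Cr
  4% × 2,570.00 Cr = 102.80 Cr
Difference: |276.84 Cr − 102.80 Cr| = 174.04 Cr (higher under Category I)

174.04 Cr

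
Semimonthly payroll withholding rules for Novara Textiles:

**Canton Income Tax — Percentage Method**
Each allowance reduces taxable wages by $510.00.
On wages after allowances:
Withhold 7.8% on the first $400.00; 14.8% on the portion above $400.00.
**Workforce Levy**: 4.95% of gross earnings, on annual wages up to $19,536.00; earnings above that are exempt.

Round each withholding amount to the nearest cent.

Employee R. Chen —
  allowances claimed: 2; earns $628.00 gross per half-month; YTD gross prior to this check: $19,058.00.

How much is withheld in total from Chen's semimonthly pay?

Canton Income Tax: taxable = $628.00 − 2×$510.00 = $-392.00
  Taxable ≤ 0 → $0.00
Workforce Levy: cap $19,536.00 − YTD $19,058.00 = $478.00 subject; 4.95% × $478.00 = $23.66
Total: $0.00 + $23.66 = $23.66

$23.66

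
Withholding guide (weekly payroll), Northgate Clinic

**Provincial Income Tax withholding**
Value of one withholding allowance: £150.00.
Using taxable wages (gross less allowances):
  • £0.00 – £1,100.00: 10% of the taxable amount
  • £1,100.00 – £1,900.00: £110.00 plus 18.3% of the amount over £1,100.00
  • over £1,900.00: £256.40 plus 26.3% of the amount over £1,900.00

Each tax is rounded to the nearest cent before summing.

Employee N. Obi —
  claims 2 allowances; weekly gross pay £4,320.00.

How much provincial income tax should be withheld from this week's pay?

Provincial Income Tax: taxable = £4,320.00 − 2×£150.00 = £4,020.00
  £256.40 + 26.3% × (£4,020.00 − £1,900.00) = £256.40 + 26.3% × £2,120.00 = £813.96

£813.96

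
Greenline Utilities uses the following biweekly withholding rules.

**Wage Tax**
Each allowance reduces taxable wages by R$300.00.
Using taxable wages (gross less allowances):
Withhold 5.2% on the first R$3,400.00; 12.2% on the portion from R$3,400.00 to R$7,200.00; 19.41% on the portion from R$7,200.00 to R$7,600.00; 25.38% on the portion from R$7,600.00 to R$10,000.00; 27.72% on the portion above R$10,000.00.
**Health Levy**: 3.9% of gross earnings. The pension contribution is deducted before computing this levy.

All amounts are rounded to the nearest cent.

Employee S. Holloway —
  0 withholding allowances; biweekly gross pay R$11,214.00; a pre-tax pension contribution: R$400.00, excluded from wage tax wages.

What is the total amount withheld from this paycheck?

Wage Tax: taxable = R$11,214.00 − R$400.00 = R$10,814.00
  R$1,327.16 + 27.72% × (R$10,814.00 − R$10,000.00) = R$1,327.16 + 27.72% × R$814.00 = R$1,552.80
Health Levy: 3.9% × R$10,814.00 = R$421.75
Total: R$1,552.80 + R$421.75 = R$1,974.55

R$1,974.55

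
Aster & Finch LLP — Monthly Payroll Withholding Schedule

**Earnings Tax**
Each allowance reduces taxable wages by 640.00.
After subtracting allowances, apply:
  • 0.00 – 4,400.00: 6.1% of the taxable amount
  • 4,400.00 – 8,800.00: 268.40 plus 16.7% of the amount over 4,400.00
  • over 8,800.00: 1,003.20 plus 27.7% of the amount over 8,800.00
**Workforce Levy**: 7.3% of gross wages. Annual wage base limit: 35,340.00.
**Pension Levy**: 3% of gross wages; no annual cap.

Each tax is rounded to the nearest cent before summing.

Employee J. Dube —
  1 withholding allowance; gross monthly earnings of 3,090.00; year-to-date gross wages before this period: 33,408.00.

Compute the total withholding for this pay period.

383.19

Earnings Tax: taxable = 3,090.00 − 1×640.00 = 2,450.00
  6.1% × 2,450.00 = 149.45
Workforce Levy: cap 35,340.00 − YTD 33,408.00 = 1,932.00 subject; 7.3% × 1,932.00 = 141.04
Pension Levy: 3% × 3,090.00 = 92.70
Total: 149.45 + 141.04 + 92.70 = 383.19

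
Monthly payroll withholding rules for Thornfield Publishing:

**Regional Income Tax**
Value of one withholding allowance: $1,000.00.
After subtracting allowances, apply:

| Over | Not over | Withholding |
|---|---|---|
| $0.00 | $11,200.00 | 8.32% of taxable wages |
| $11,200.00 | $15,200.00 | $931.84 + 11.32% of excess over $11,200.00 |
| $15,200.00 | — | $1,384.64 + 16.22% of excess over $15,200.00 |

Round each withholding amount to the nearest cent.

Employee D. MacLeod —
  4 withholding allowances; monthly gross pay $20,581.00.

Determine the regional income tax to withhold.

Regional Income Tax: taxable = $20,581.00 − 4×$1,000.00 = $16,581.00
  $1,384.64 + 16.22% × ($16,581.00 − $15,200.00) = $1,384.64 + 16.22% × $1,381.00 = $1,608.64

$1,608.64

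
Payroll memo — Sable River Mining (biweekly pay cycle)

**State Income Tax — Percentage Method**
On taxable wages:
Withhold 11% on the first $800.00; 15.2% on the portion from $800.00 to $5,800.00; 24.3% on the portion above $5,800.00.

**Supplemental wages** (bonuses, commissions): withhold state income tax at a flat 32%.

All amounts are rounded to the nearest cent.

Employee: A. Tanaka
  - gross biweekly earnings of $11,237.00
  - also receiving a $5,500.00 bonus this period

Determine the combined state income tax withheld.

$3,929.19

State Income Tax: taxable = $11,237.00
  $848.00 + 24.3% × ($11,237.00 − $5,800.00) = $848.00 + 24.3% × $5,437.00 = $2,169.19
Supplemental (32% flat on bonus): 32% × $5,500.00 = $1,760.00
Total state income tax: $2,169.19 + $1,760.00 = $3,929.19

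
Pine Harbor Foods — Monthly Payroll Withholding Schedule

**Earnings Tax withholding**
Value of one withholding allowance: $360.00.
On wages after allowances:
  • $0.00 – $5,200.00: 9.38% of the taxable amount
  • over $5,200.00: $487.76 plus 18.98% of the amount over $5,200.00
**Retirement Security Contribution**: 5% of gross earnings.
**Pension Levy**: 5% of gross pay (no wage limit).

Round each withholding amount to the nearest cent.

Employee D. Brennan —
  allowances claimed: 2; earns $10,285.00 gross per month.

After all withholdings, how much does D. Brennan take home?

$7,940.26

Earnings Tax: taxable = $10,285.00 − 2×$360.00 = $9,565.00
  $487.76 + 18.98% × ($9,565.00 − $5,200.00) = $487.76 + 18.98% × $4,365.00 = $1,316.24
Retirement Security Contribution: 5% × $10,285.00 = $514.25
Pension Levy: 5% × $10,285.00 = $514.25
Total withheld: $1,316.24 + $514.25 + $514.25 = $2,344.74
Net pay: $10,285.00 − $2,344.74 = $7,940.26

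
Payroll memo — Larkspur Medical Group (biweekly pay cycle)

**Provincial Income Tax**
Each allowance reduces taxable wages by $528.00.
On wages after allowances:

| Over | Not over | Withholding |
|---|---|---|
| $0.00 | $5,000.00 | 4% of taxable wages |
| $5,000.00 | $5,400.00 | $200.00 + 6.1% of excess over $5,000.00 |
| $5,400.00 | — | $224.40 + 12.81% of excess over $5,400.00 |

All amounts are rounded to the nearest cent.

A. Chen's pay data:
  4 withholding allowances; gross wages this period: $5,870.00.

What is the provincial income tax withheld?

Provincial Income Tax: taxable = $5,870.00 − 4×$528.00 = $3,758.00
  4% × $3,758.00 = $150.32

$150.32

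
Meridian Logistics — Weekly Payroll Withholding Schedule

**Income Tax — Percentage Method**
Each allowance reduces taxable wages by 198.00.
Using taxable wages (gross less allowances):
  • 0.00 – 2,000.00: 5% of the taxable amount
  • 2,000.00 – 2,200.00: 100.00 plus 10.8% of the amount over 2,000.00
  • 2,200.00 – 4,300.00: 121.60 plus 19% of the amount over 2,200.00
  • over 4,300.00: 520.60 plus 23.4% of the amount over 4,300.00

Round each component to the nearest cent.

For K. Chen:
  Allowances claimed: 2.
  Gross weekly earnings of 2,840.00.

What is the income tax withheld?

167.96

Income Tax: taxable = 2,840.00 − 2×198.00 = 2,444.00
  121.60 + 19% × (2,444.00 − 2,200.00) = 121.60 + 19% × 244.00 = 167.96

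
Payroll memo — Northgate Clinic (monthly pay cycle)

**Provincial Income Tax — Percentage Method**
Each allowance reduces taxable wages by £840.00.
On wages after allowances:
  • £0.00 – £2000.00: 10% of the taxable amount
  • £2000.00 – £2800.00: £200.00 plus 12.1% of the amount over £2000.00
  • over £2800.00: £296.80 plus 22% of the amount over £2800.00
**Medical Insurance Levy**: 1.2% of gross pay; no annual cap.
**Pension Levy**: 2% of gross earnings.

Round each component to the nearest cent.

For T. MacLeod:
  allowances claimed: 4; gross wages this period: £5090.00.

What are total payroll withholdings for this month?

Provincial Income Tax: taxable = £5090.00 − 4×£840.00 = £1730.00
  10% × £1730.00 = £173.00
Medical Insurance Levy: 1.2% × £5090.00 = £61.08
Pension Levy: 2% × £5090.00 = £101.80
Total: £173.00 + £61.08 + £101.80 = £335.88

£335.88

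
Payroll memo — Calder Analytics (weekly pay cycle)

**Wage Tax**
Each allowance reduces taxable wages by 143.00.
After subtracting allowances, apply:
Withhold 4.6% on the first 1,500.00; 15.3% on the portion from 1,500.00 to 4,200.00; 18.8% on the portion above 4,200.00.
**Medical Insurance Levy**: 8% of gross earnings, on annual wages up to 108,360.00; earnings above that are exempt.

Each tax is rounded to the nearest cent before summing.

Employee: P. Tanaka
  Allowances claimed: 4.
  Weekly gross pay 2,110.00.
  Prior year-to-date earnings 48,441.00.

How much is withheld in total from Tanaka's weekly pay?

243.61

Wage Tax: taxable = 2,110.00 − 4×143.00 = 1,538.00
  69.00 + 15.3% × (1,538.00 − 1,500.00) = 69.00 + 15.3% × 38.00 = 74.81
Medical Insurance Levy: 8% × 2,110.00 = 168.80
Total: 74.81 + 168.80 = 243.61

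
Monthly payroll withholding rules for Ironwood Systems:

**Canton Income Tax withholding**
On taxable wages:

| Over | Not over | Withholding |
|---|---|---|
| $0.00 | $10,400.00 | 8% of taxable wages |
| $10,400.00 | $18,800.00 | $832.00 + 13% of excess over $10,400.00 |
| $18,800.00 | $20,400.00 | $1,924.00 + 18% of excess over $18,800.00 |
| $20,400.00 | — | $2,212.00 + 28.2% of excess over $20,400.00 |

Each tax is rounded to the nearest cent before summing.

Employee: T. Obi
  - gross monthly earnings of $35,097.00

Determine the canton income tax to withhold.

$6,356.55

Canton Income Tax: taxable = $35,097.00
  $2,212.00 + 28.2% × ($35,097.00 − $20,400.00) = $2,212.00 + 28.2% × $14,697.00 = $6,356.55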